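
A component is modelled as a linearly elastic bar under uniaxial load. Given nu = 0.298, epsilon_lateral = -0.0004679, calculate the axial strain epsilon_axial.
Model: a linearly elastic bar under uniaxial load, so epsilon_lateral = -nu·epsilon_axial.
Solve for epsilon_axial: epsilon_axial = -epsilon_lateral / nu.
Substitute:
  epsilon_axial = -(-0.0004679) / 0.298
  epsilon_axial = 0.00157
Final answer: epsilon_axial = 0.00157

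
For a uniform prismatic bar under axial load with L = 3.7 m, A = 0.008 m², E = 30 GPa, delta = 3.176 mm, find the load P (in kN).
Model: a uniform prismatic bar under axial load, so delta = (P·L) / (A·E).
Solve for P: P = (delta·A·E) / L.
Convert to SI units:
  E = 30 GPa = 3 × 10¹⁰ Pa
  delta = 3.176 mm = 0.003176 m
Substitute:
  P = (0.003176 × 0.008 × (3 × 10¹⁰)) / 3.7
  P = 206000 N
Convert: P = 206000 N = 206 kN
Final answer: P = 206 kN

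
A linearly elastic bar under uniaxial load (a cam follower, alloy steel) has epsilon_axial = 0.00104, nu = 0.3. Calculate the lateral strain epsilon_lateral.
Model: a linearly elastic bar under uniaxial load, so epsilon_lateral = -nu·epsilon_axial.
Substitute:
  epsilon_lateral = -(0.3 × 0.00104)
  epsilon_lateral = -0.000312
Final answer: epsilon_lateral = -0.000312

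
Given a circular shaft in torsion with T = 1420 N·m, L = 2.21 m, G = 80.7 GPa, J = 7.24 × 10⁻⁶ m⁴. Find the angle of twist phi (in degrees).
Model: a circular shaft in torsion, so phi = (T·L) / (G·J).
Convert to SI units:
  G = 80.7 GPa = 8.07 × 10¹⁰ Pa
Substitute:
  phi = (1420 × 2.21) / ((8.07 × 10¹⁰) × (7.24 × 10⁻⁶))
  phi = 0.005371 rad
Convert to degrees: phi = 0.005371 × 180/π = 0.3077°
Final answer: phi = 0.3077°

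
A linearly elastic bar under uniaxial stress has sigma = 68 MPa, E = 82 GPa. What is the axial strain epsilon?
Model: a linearly elastic bar under uniaxial stress, so epsilon = sigma / E.
Convert to SI units:
  sigma = 68 MPa = 6.8 × 10⁷ Pa
  E = 82 GPa = 8.2 × 10¹⁰ Pa
Substitute:
  epsilon = (6.8 × 10⁷) / (8.2 × 10¹⁰)
  epsilon = 0.0008293
Final answer: epsilon = 0.0008293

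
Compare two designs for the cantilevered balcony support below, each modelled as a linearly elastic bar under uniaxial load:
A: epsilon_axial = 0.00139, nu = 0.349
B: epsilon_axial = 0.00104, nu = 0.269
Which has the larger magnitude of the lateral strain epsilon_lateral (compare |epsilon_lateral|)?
Model: a linearly elastic bar under uniaxial load, so epsilon_lateral = -nu·epsilon_axial (SI units).
  A: epsilon_lateral = -(0.349 × 0.00139) = -0.0004851
  B: epsilon_lateral = -(0.269 × 0.00104) = -0.0002798
|epsilon_lateral|: A = 0.0004851, B = 0.0002798, so A is larger in magnitude.
Final answer: A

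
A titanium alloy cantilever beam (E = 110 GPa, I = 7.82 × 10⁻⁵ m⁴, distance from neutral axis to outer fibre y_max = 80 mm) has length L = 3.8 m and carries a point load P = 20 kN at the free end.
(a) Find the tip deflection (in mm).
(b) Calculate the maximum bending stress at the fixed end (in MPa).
(a) Tip deflection of a cantilever with an end point load: δ = P·L^3 / (3·E·I). Convert P = 20 kN = 20000 N, E = 110 GPa = 1.1 × 10¹¹ Pa.
  δ = (20000 × 3.8^3) / (3 × (1.1 × 10¹¹) × (7.82 × 10⁻⁵)) = 0.04253 m = 42.53 mm
(b) Maximum bending moment at the fixed end: M = P·L = 20000 × 3.8 = 76000 N·m. Convert y_max = 80 mm = 0.08 m.
  σ = M·y_max / I = (76000 × 0.08) / (7.82 × 10⁻⁵) = 7.775 × 10⁷ Pa = 77.75 MPa
Final answer: (a) δ = 42.53 mm, (b) σ = 77.75 MPa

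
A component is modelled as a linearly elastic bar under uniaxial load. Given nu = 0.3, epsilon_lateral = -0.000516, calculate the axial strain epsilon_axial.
Model: a linearly elastic bar under uniaxial load, so epsilon_lateral = -nu·epsilon_axial.
Solve for epsilon_axial: epsilon_axial = -epsilon_lateral / nu.
Substitute:
  epsilon_axial = -(-0.000516) / 0.3
  epsilon_axial = 0.00172
Final answer: epsilon_axial = 0.00172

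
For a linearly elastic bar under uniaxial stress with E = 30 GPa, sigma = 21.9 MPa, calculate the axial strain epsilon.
Model: a linearly elastic bar under uniaxial stress, so sigma = E·epsilon.
Solve for epsilon: epsilon = sigma / E.
Convert to SI units:
  E = 30 GPa = 3 × 10¹⁰ Pa
  sigma = 21.9 MPa = 2.19 × 10⁷ Pa
Substitute:
  epsilon = (2.19 × 10⁷) / (3 × 10¹⁰)
  epsilon = 0.00073
Final answer: epsilon = 0.00073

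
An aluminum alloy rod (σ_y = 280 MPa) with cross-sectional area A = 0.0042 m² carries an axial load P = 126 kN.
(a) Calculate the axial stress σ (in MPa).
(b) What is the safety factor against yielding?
(a) Axial stress σ = P/A. Convert P = 126 kN = 126000 N.
  σ = 126000 / 0.0042 = 3 × 10⁷ Pa = 30 MPa
(b) Safety factor SF = σ_y/σ = 280 / 30 = 9.333
Final answer: (a) σ = 30 MPa, (b) SF = 9.333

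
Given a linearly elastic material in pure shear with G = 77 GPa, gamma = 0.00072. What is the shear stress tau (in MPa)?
Model: a linearly elastic material in pure shear, so tau = G·gamma.
Convert to SI units:
  G = 77 GPa = 7.7 × 10¹⁰ Pa
Substitute:
  tau = (7.7 × 10¹⁰) × 0.00072
  tau = 5.544 × 10⁷ Pa
Convert: tau = 5.544 × 10⁷ Pa = 55.44 MPa
Final answer: tau = 55.44 MPa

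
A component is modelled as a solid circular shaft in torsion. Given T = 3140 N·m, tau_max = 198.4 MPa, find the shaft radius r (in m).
Model: a solid circular shaft in torsion, so tau_max = (2·T) / (π·r^3).
Solve for r: r = ((2·T) / (π·tau_max))^(1/3).
Convert to SI units:
  tau_max = 198.4 MPa = 1.984 × 10⁸ Pa
Substitute:
  r = ((2 × 3140) / (π × (1.984 × 10⁸)))^(1/3)
  r = 0.0216 m
Final answer: r = 0.0216 m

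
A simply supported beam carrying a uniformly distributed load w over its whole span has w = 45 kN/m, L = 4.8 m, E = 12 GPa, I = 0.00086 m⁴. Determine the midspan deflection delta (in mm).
Model: a simply supported beam carrying a uniformly distributed load w over its whole span, so delta = (5·w·L^4) / (384·E·I).
Convert to SI units:
  w = 45 kN/m = 45000 N/m
  E = 12 GPa = 1.2 × 10¹⁰ Pa
Substitute:
  delta = (5 × 45000 × 4.8^4) / (384 × (1.2 × 10¹⁰) × 0.00086)
  delta = 0.03014 m
Convert: delta = 0.03014 m = 30.14 mm
Final answer: delta = 30.14 mm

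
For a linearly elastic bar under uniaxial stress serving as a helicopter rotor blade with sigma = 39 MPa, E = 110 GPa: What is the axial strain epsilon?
Model: a linearly elastic bar under uniaxial stress, so epsilon = sigma / E.
Convert to SI units:
  sigma = 39 MPa = 3.9 × 10⁷ Pa
  E = 110 GPa = 1.1 × 10¹¹ Pa
Substitute:
  epsilon = (3.9 × 10⁷) / (1.1 × 10¹¹)
  epsilon = 0.0003545
Final answer: epsilon = 0.0003545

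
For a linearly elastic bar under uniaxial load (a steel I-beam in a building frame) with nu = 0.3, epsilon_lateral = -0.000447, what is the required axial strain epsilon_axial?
Model: a linearly elastic bar under uniaxial load, so epsilon_lateral = -nu·epsilon_axial.
Solve for epsilon_axial: epsilon_axial = -epsilon_lateral / nu.
Substitute:
  epsilon_axial = -(-0.000447) / 0.3
  epsilon_axial = 0.00149
Final answer: epsilon_axial = 0.00149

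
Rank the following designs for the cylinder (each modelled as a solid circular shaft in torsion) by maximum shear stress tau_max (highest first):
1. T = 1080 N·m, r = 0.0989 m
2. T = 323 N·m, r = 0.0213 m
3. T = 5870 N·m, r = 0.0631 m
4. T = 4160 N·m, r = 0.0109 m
Model: a solid circular shaft in torsion, so tau_max = (2·T) / (π·r^3) (SI units).
  Case 1: tau_max = (2 × 1080) / (π × 0.0989^3) = 710700 Pa = 0.7107 MPa
  Case 2: tau_max = (2 × 323) / (π × 0.0213^3) = 2.128 × 10⁷ Pa = 21.28 MPa
  Case 3: tau_max = (2 × 5870) / (π × 0.0631^3) = 1.487 × 10⁷ Pa = 14.87 MPa
  Case 4: tau_max = (2 × 4160) / (π × 0.0109^3) = 2.045 × 10⁹ Pa = 2045 MPa
Ordering: 2045 MPa (case 4) > 21.28 MPa (case 2) > 14.87 MPa (case 3) > 0.7107 MPa (case 1)
Final answer: 4, 2, 3, 1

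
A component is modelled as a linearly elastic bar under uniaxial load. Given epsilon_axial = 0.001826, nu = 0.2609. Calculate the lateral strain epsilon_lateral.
Model: a linearly elastic bar under uniaxial load, so epsilon_lateral = -nu·epsilon_axial.
Substitute:
  epsilon_lateral = -(0.2609 × 0.001826)
  epsilon_lateral = -0.0004764
Final answer: epsilon_lateral = -0.0004764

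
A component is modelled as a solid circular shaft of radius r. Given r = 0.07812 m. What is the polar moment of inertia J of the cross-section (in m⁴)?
Model: a solid circular shaft of radius r, so J = (π·r^4) / 2.
Substitute:
  J = (π × 0.07812^4) / 2
  J = 5.85 × 10⁻⁵ m⁴
Final answer: J = 5.85 × 10⁻⁵ m⁴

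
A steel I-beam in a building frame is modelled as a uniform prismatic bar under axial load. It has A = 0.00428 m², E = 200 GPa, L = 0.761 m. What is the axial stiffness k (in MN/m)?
Model: a uniform prismatic bar under axial load, so k = (A·E) / L.
Convert to SI units:
  E = 200 GPa = 2 × 10¹¹ Pa
Substitute:
  k = (0.00428 × (2 × 10¹¹)) / 0.761
  k = 1.125 × 10⁹ N/m
Convert: k = 1.125 × 10⁹ N/m = 1125 MN/m
Final answer: k = 1125 MN/m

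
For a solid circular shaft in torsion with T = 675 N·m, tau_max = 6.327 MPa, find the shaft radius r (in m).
Model: a solid circular shaft in torsion, so tau_max = (2·T) / (π·r^3).
Solve for r: r = ((2·T) / (π·tau_max))^(1/3).
Convert to SI units:
  tau_max = 6.327 MPa = 6.327 × 10⁶ Pa
Substitute:
  r = ((2 × 675) / (π × (6.327 × 10⁶)))^(1/3)
  r = 0.0408 m
Final answer: r = 0.0408 m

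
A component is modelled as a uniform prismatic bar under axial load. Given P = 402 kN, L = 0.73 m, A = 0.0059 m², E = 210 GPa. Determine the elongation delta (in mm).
Model: a uniform prismatic bar under axial load, so delta = (P·L) / (A·E).
Convert to SI units:
  P = 402 kN = 402000 N
  E = 210 GPa = 2.1 × 10¹¹ Pa
Substitute:
  delta = (402000 × 0.73) / (0.0059 × (2.1 × 10¹¹))
  delta = 0.0002369 m
Convert: delta = 0.0002369 m = 0.2369 mm
Final answer: delta = 0.2369 mm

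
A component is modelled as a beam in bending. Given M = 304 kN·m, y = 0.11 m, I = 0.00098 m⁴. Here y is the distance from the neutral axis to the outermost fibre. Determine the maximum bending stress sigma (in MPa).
Model: a beam in bending, so sigma = (M·y) / I.
Convert to SI units:
  M = 304 kN·m = 304000 N·m
Substitute:
  sigma = (304000 × 0.11) / 0.00098
  sigma = 3.412 × 10⁷ Pa
Convert: sigma = 3.412 × 10⁷ Pa = 34.12 MPa
Final answer: sigma = 34.12 MPa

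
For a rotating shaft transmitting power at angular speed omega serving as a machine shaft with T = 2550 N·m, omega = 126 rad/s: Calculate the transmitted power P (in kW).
Model: a rotating shaft transmitting power at angular speed omega, so P = T·omega.
Substitute:
  P = 2550 × 126
  P = 321300 W
Convert: P = 321300 W = 321.3 kW
Final answer: P = 321.3 kW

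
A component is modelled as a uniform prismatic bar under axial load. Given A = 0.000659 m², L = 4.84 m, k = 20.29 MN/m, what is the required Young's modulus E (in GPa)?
Model: a uniform prismatic bar under axial load, so k = (A·E) / L.
Solve for E: E = (k·L) / A.
Convert to SI units:
  k = 20.29 MN/m = 2.029 × 10⁷ N/m
Substitute:
  E = ((2.029 × 10⁷) × 4.84) / 0.000659
  E = 1.49 × 10¹¹ Pa
Convert: E = 1.49 × 10¹¹ Pa = 149 GPa
Final answer: E = 149 GPa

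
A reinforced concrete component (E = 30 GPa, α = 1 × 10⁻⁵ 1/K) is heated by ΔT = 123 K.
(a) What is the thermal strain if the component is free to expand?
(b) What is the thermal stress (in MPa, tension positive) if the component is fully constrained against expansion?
(a) Free thermal strain ε_th = α·ΔT = (1 × 10⁻⁵) × 123 = 0.00123
(b) Fully constrained, the expansion is suppressed, so σ = -E·α·ΔT. Convert E = 30 GPa = 3 × 10¹⁰ Pa.
  σ = -(3 × 10¹⁰) × (1 × 10⁻⁵) × 123 = -3.69 × 10⁷ Pa = -36.9 MPa (compressive)
Final answer: (a) ε_th = 0.00123, (b) σ = -36.9 MPa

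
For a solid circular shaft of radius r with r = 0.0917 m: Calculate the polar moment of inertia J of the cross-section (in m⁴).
Model: a solid circular shaft of radius r, so J = (π·r^4) / 2.
Substitute:
  J = (π × 0.0917^4) / 2
  J = 0.0001111 m⁴
Final answer: J = 0.0001111 m⁴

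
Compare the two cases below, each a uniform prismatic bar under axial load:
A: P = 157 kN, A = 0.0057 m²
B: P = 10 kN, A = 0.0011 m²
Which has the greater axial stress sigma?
Model: a uniform prismatic bar under axial load, so sigma = P / A (SI units).
  A: sigma = 157000 / 0.0057 = 2.754 × 10⁷ Pa = 27.54 MPa
  B: sigma = 10000 / 0.0011 = 9.091 × 10⁶ Pa = 9.091 MPa
27.54 MPa > 9.091 MPa, so A is larger.
Final answer: A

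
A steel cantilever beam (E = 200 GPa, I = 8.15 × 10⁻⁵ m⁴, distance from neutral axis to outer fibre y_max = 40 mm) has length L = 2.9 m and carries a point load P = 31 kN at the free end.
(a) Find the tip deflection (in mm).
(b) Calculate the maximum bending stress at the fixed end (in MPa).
(a) Tip deflection of a cantilever with an end point load: δ = P·L^3 / (3·E·I). Convert P = 31 kN = 31000 N, E = 200 GPa = 2 × 10¹¹ Pa.
  δ = (31000 × 2.9^3) / (3 × (2 × 10¹¹) × (8.15 × 10⁻⁵)) = 0.01546 m = 15.46 mm
(b) Maximum bending moment at the fixed end: M = P·L = 31000 × 2.9 = 89900 N·m. Convert y_max = 40 mm = 0.04 m.
  σ = M·y_max / I = (89900 × 0.04) / (8.15 × 10⁻⁵) = 4.412 × 10⁷ Pa = 44.12 MPa
Final answer: (a) δ = 15.46 mm, (b) σ = 44.12 MPa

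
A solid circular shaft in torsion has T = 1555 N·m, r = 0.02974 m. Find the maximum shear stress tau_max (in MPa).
Model: a solid circular shaft in torsion, so tau_max = (2·T) / (π·r^3).
Substitute:
  tau_max = (2 × 1555) / (π × 0.02974^3)
  tau_max = 3.763 × 10⁷ Pa
Convert: tau_max = 3.763 × 10⁷ Pa = 37.63 MPa
Final answer: tau_max = 37.63 MPa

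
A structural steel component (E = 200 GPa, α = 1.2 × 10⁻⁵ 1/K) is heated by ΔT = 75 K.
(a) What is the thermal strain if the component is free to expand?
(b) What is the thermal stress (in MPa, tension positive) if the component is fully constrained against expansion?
(a) Free thermal strain ε_th = α·ΔT = (1.2 × 10⁻⁵) × 75 = 0.0009
(b) Fully constrained, the expansion is suppressed, so σ = -E·α·ΔT. Convert E = 200 GPa = 2 × 10¹¹ Pa.
  σ = -(2 × 10¹¹) × (1.2 × 10⁻⁵) × 75 = -1.8 × 10⁸ Pa = -180 MPa (compressive)
Final answer: (a) ε_th = 0.0009, (b) σ = -180 MPa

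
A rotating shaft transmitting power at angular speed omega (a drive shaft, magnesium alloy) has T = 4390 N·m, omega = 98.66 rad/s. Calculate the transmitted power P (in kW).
Model: a rotating shaft transmitting power at angular speed omega, so P = T·omega.
Substitute:
  P = 4390 × 98.66
  P = 433100 W
Convert: P = 433100 W = 433.1 kW
Final answer: P = 433.1 kW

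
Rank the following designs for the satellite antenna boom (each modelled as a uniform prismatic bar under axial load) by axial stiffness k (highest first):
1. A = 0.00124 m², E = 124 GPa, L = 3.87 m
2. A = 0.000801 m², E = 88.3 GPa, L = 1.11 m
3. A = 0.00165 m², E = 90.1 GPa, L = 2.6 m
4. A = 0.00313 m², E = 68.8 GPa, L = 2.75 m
Model: a uniform prismatic bar under axial load, so k = (A·E) / L (SI units).
  Case 1: k = (0.00124 × (1.24 × 10¹¹)) / 3.87 = 3.973 × 10⁷ N/m = 39.73 MN/m
  Case 2: k = (0.000801 × (8.83 × 10¹⁰)) / 1.11 = 6.372 × 10⁷ N/m = 63.72 MN/m
  Case 3: k = (0.00165 × (9.01 × 10¹⁰)) / 2.6 = 5.718 × 10⁷ N/m = 57.18 MN/m
  Case 4: k = (0.00313 × (6.88 × 10¹⁰)) / 2.75 = 7.831 × 10⁷ N/m = 78.31 MN/m
Ordering: 78.31 MN/m (case 4) > 63.72 MN/m (case 2) > 57.18 MN/m (case 3) > 39.73 MN/m (case 1)
Final answer: 4, 2, 3, 1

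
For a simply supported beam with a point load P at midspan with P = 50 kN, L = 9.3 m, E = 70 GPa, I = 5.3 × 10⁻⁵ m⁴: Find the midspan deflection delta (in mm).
Model: a simply supported beam with a point load P at midspan, so delta = (P·L^3) / (48·E·I).
Convert to SI units:
  P = 50 kN = 50000 N
  E = 70 GPa = 7 × 10¹⁰ Pa
Substitute:
  delta = (50000 × 9.3^3) / (48 × (7 × 10¹⁰) × (5.3 × 10⁻⁵))
  delta = 0.2258 m
Convert: delta = 0.2258 m = 225.8 mm
Final answer: delta = 225.8 mm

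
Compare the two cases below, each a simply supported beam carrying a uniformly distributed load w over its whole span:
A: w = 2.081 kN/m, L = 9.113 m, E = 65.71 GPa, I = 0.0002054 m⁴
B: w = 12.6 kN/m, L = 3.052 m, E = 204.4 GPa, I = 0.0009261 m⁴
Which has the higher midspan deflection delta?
Model: a simply supported beam carrying a uniformly distributed load w over its whole span, so delta = (5·w·L^4) / (384·E·I) (SI units).
  A: delta = (5 × 2081 × 9.113^4) / (384 × (6.571 × 10¹⁰) × 0.0002054) = 0.01385 m = 13.85 mm
  B: delta = (5 × 12600 × 3.052^4) / (384 × (2.044 × 10¹¹) × 0.0009261) = 7.52 × 10⁻⁵ m = 0.0752 mm
13.85 mm > 0.0752 mm, so A is larger.
Final answer: A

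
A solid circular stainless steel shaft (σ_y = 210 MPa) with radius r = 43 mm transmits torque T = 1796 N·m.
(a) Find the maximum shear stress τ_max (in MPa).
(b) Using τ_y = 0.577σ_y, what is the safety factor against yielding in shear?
(a) For a solid circular shaft, τ_max = T·r/J with J = π·r^4/2, i.e. τ_max = 2·T / (π·r^3). Convert r = 43 mm = 0.043 m.
  τ_max = (2 × 1796) / (π × 0.043^3) = 1.438 × 10⁷ Pa = 14.38 MPa
(b) τ_y = 0.577 × 210 = 121.17 MPa
  SF = τ_y/τ_max = 121.17 / 14.38 = 8.426
Final answer: (a) τ_max = 14.38 MPa, (b) SF = 8.426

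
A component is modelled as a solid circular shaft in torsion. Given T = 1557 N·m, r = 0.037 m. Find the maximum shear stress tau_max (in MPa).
Model: a solid circular shaft in torsion, so tau_max = (2·T) / (π·r^3).
Substitute:
  tau_max = (2 × 1557) / (π × 0.037^3)
  tau_max = 1.957 × 10⁷ Pa
Convert: tau_max = 1.957 × 10⁷ Pa = 19.57 MPa
Final answer: tau_max = 19.57 MPa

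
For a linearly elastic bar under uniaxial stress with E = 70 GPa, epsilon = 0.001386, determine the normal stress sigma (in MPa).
Model: a linearly elastic bar under uniaxial stress, so epsilon = sigma / E.
Solve for sigma: sigma = epsilon·E.
Convert to SI units:
  E = 70 GPa = 7 × 10¹⁰ Pa
Substitute:
  sigma = 0.001386 × (7 × 10¹⁰)
  sigma = 9.702 × 10⁷ Pa
Convert: sigma = 9.702 × 10⁷ Pa = 97.02 MPa
Final answer: sigma = 97.02 MPa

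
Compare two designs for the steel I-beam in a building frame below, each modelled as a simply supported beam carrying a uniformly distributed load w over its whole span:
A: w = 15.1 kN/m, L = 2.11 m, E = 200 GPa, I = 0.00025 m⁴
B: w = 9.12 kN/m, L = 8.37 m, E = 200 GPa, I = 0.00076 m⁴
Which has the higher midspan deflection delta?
Model: a simply supported beam carrying a uniformly distributed load w over its whole span, so delta = (5·w·L^4) / (384·E·I) (SI units).
  A: delta = (5 × 15100 × 2.11^4) / (384 × (2 × 10¹¹) × 0.00025) = 7.794 × 10⁻⁵ m = 0.07794 mm
  B: delta = (5 × 9120 × 8.37^4) / (384 × (2 × 10¹¹) × 0.00076) = 0.003834 m = 3.834 mm
3.834 mm > 0.07794 mm, so B is larger.
Final answer: B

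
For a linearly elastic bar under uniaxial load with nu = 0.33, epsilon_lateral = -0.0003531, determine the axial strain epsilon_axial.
Model: a linearly elastic bar under uniaxial load, so epsilon_lateral = -nu·epsilon_axial.
Solve for epsilon_axial: epsilon_axial = -epsilon_lateral / nu.
Substitute:
  epsilon_axial = -(-0.0003531) / 0.33
  epsilon_axial = 0.00107
Final answer: epsilon_axial = 0.00107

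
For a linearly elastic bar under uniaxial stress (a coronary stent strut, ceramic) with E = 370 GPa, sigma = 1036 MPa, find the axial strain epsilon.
Model: a linearly elastic bar under uniaxial stress, so sigma = E·epsilon.
Solve for epsilon: epsilon = sigma / E.
Convert to SI units:
  E = 370 GPa = 3.7 × 10¹¹ Pa
  sigma = 1036 MPa = 1.036 × 10⁹ Pa
Substitute:
  epsilon = (1.036 × 10⁹) / (3.7 × 10¹¹)
  epsilon = 0.0028
Final answer: epsilon = 0.0028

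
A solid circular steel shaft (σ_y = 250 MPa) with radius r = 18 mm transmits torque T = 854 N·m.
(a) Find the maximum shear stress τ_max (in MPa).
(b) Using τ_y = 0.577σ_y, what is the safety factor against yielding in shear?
(a) For a solid circular shaft, τ_max = T·r/J with J = π·r^4/2, i.e. τ_max = 2·T / (π·r^3). Convert r = 18 mm = 0.018 m.
  τ_max = (2 × 854) / (π × 0.018^3) = 9.322 × 10⁷ Pa = 93.22 MPa
(b) τ_y = 0.577 × 250 = 144.25 MPa
  SF = τ_y/τ_max = 144.25 / 93.22 = 1.547
Final answer: (a) τ_max = 93.22 MPa, (b) SF = 1.547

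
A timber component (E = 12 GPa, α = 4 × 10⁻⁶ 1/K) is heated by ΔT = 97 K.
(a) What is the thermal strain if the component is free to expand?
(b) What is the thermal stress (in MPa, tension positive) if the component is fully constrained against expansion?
(a) Free thermal strain ε_th = α·ΔT = (4 × 10⁻⁶) × 97 = 0.000388
(b) Fully constrained, the expansion is suppressed, so σ = -E·α·ΔT. Convert E = 12 GPa = 1.2 × 10¹⁰ Pa.
  σ = -(1.2 × 10¹⁰) × (4 × 10⁻⁶) × 97 = -4.656 × 10⁶ Pa = -4.656 MPa (compressive)
Final answer: (a) ε_th = 0.000388, (b) σ = -4.656 MPa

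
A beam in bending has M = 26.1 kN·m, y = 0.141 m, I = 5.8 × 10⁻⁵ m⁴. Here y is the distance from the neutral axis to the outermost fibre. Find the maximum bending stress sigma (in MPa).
Model: a beam in bending, so sigma = (M·y) / I.
Convert to SI units:
  M = 26.1 kN·m = 26100 N·m
Substitute:
  sigma = (26100 × 0.141) / (5.8 × 10⁻⁵)
  sigma = 6.345 × 10⁷ Pa
Convert: sigma = 6.345 × 10⁷ Pa = 63.45 MPa
Final answer: sigma = 63.45 MPa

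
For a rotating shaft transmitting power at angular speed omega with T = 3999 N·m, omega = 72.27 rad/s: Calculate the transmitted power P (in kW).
Model: a rotating shaft transmitting power at angular speed omega, so P = T·omega.
Substitute:
  P = 3999 × 72.27
  P = 289000 W
Convert: P = 289000 W = 289 kW
Final answer: P = 289 kW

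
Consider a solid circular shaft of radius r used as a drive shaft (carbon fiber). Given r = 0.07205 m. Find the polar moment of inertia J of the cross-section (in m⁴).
Model: a solid circular shaft of radius r, so J = (π·r^4) / 2.
Substitute:
  J = (π × 0.07205^4) / 2
  J = 4.233 × 10⁻⁵ m⁴
Final answer: J = 4.233 × 10⁻⁵ m⁴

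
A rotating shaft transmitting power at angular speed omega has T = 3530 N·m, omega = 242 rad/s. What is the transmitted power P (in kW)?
Model: a rotating shaft transmitting power at angular speed omega, so P = T·omega.
Substitute:
  P = 3530 × 242
  P = 854300 W
Convert: P = 854300 W = 854.3 kW
Final answer: P = 854.3 kW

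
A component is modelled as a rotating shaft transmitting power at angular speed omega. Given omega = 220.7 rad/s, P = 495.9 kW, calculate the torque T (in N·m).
Model: a rotating shaft transmitting power at angular speed omega, so P = T·omega.
Solve for T: T = P / omega.
Convert to SI units:
  P = 495.9 kW = 495900 W
Substitute:
  T = 495900 / 220.7
  T = 2247 N·m
Final answer: T = 2247 N·m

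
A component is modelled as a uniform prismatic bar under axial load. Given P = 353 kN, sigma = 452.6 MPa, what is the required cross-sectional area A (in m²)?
Model: a uniform prismatic bar under axial load, so sigma = P / A.
Solve for A: A = P / sigma.
Convert to SI units:
  P = 353 kN = 353000 N
  sigma = 452.6 MPa = 4.526 × 10⁸ Pa
Substitute:
  A = 353000 / (4.526 × 10⁸)
  A = 0.0007799 m²
Final answer: A = 0.0007799 m²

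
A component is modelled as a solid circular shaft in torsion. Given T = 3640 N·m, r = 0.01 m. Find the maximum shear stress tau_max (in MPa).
Model: a solid circular shaft in torsion, so tau_max = (2·T) / (π·r^3).
Substitute:
  tau_max = (2 × 3640) / (π × 0.01^3)
  tau_max = 2.317 × 10⁹ Pa
Convert: tau_max = 2.317 × 10⁹ Pa = 2317 MPa
Final answer: tau_max = 2317 MPa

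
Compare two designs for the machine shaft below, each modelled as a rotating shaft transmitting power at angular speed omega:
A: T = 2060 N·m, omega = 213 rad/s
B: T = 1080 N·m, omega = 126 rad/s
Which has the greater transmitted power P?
Model: a rotating shaft transmitting power at angular speed omega, so P = T·omega (SI units).
  A: P = 2060 × 213 = 438800 W = 438.8 kW
  B: P = 1080 × 126 = 136100 W = 136.1 kW
438.8 kW > 136.1 kW, so A is larger.
Final answer: A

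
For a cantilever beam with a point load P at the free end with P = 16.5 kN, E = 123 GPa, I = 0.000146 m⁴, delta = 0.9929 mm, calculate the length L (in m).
Model: a cantilever beam with a point load P at the free end, so delta = (P·L^3) / (3·E·I).
Solve for L: L = ((3·delta·E·I) / P)^(1/3).
Convert to SI units:
  P = 16.5 kN = 16500 N
  E = 123 GPa = 1.23 × 10¹¹ Pa
  delta = 0.9929 mm = 0.0009929 m
Substitute:
  L = ((3 × 0.0009929 × (1.23 × 10¹¹) × 0.000146) / 16500)^(1/3)
  L = 1.48 m
Final answer: L = 1.48 m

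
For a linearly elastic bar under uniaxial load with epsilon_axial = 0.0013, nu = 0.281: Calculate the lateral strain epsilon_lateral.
Model: a linearly elastic bar under uniaxial load, so epsilon_lateral = -nu·epsilon_axial.
Substitute:
  epsilon_lateral = -(0.281 × 0.0013)
  epsilon_lateral = -0.0003653
Final answer: epsilon_lateral = -0.0003653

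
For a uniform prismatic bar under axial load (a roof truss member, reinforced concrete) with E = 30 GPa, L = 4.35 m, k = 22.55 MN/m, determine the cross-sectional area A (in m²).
Model: a uniform prismatic bar under axial load, so k = (A·E) / L.
Solve for A: A = (k·L) / E.
Convert to SI units:
  E = 30 GPa = 3 × 10¹⁰ Pa
  k = 22.55 MN/m = 2.255 × 10⁷ N/m
Substitute:
  A = ((2.255 × 10⁷) × 4.35) / (3 × 10¹⁰)
  A = 0.00327 m²
Final answer: A = 0.00327 m²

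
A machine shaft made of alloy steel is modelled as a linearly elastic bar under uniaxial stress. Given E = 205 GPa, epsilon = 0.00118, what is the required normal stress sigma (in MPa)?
Model: a linearly elastic bar under uniaxial stress, so epsilon = sigma / E.
Solve for sigma: sigma = epsilon·E.
Convert to SI units:
  E = 205 GPa = 2.05 × 10¹¹ Pa
Substitute:
  sigma = 0.00118 × (2.05 × 10¹¹)
  sigma = 2.419 × 10⁸ Pa
Convert: sigma = 2.419 × 10⁸ Pa = 241.9 MPa
Final answer: sigma = 241.9 MPa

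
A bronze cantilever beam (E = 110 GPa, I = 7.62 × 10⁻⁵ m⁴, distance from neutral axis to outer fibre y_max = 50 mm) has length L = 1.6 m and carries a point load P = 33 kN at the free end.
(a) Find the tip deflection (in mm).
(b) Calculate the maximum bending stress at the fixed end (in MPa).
(a) Tip deflection of a cantilever with an end point load: δ = P·L^3 / (3·E·I). Convert P = 33 kN = 33000 N, E = 110 GPa = 1.1 × 10¹¹ Pa.
  δ = (33000 × 1.6^3) / (3 × (1.1 × 10¹¹) × (7.62 × 10⁻⁵)) = 0.005375 m = 5.375 mm
(b) Maximum bending moment at the fixed end: M = P·L = 33000 × 1.6 = 52800 N·m. Convert y_max = 50 mm = 0.05 m.
  σ = M·y_max / I = (52800 × 0.05) / (7.62 × 10⁻⁵) = 3.465 × 10⁷ Pa = 34.65 MPa
Final answer: (a) δ = 5.375 mm, (b) σ = 34.65 MPa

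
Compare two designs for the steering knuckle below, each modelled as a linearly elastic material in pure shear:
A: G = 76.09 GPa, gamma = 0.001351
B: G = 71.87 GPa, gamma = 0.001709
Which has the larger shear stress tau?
Model: a linearly elastic material in pure shear, so tau = G·gamma (SI units).
  A: tau = (7.609 × 10¹⁰) × 0.001351 = 1.028 × 10⁸ Pa = 102.8 MPa
  B: tau = (7.187 × 10¹⁰) × 0.001709 = 1.228 × 10⁸ Pa = 122.8 MPa
122.8 MPa > 102.8 MPa, so B is larger.
Final answer: B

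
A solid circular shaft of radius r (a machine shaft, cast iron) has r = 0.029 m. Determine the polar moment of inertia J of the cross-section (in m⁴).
Model: a solid circular shaft of radius r, so J = (π·r^4) / 2.
Substitute:
  J = (π × 0.029^4) / 2
  J = 1.111 × 10⁻⁶ m⁴
Final answer: J = 1.111 × 10⁻⁶ m⁴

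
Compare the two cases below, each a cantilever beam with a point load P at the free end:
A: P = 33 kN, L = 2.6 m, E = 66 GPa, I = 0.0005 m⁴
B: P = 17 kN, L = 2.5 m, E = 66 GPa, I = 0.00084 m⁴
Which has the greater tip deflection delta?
Model: a cantilever beam with a point load P at the free end, so delta = (P·L^3) / (3·E·I) (SI units).
  A: delta = (33000 × 2.6^3) / (3 × (6.6 × 10¹⁰) × 0.0005) = 0.005859 m = 5.859 mm
  B: delta = (17000 × 2.5^3) / (3 × (6.6 × 10¹⁰) × 0.00084) = 0.001597 m = 1.597 mm
5.859 mm > 1.597 mm, so A is larger.
Final answer: A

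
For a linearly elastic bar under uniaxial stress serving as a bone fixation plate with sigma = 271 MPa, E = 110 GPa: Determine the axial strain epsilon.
Model: a linearly elastic bar under uniaxial stress, so epsilon = sigma / E.
Convert to SI units:
  sigma = 271 MPa = 2.71 × 10⁸ Pa
  E = 110 GPa = 1.1 × 10¹¹ Pa
Substitute:
  epsilon = (2.71 × 10⁸) / (1.1 × 10¹¹)
  epsilon = 0.002464
Final answer: epsilon = 0.002464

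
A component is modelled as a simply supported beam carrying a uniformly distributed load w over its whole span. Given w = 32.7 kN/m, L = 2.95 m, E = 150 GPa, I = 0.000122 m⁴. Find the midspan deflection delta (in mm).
Model: a simply supported beam carrying a uniformly distributed load w over its whole span, so delta = (5·w·L^4) / (384·E·I).
Convert to SI units:
  w = 32.7 kN/m = 32700 N/m
  E = 150 GPa = 1.5 × 10¹¹ Pa
Substitute:
  delta = (5 × 32700 × 2.95^4) / (384 × (1.5 × 10¹¹) × 0.000122)
  delta = 0.001762 m
Convert: delta = 0.001762 m = 1.762 mm
Final answer: delta = 1.762 mm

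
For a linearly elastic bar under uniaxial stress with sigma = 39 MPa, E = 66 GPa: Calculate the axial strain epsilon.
Model: a linearly elastic bar under uniaxial stress, so epsilon = sigma / E.
Convert to SI units:
  sigma = 39 MPa = 3.9 × 10⁷ Pa
  E = 66 GPa = 6.6 × 10¹⁰ Pa
Substitute:
  epsilon = (3.9 × 10⁷) / (6.6 × 10¹⁰)
  epsilon = 0.0005909
Final answer: epsilon = 0.0005909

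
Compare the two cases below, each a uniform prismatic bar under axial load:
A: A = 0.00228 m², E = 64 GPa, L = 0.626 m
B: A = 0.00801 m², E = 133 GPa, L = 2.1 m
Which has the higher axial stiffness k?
Model: a uniform prismatic bar under axial load, so k = (A·E) / L (SI units).
  A: k = (0.00228 × (6.4 × 10¹⁰)) / 0.626 = 2.331 × 10⁸ N/m = 233.1 MN/m
  B: k = (0.00801 × (1.33 × 10¹¹)) / 2.1 = 5.073 × 10⁸ N/m = 507.3 MN/m
507.3 MN/m > 233.1 MN/m, so B is larger.
Final answer: B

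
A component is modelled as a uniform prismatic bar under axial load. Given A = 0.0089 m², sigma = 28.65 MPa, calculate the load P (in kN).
Model: a uniform prismatic bar under axial load, so sigma = P / A.
Solve for P: P = sigma·A.
Convert to SI units:
  sigma = 28.65 MPa = 2.865 × 10⁷ Pa
Substitute:
  P = (2.865 × 10⁷) × 0.0089
  P = 255000 N
Convert: P = 255000 N = 255 kN
Final answer: P = 255 kN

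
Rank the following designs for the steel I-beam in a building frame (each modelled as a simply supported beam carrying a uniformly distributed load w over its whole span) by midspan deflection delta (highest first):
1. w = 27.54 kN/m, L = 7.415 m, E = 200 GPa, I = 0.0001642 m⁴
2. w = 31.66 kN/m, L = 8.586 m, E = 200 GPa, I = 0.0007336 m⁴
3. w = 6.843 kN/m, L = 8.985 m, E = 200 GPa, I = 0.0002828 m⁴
Model: a simply supported beam carrying a uniformly distributed load w over its whole span, so delta = (5·w·L^4) / (384·E·I) (SI units).
  Case 1: delta = (5 × 27540 × 7.415^4) / (384 × (2 × 10¹¹) × 0.0001642) = 0.03301 m = 33.01 mm
  Case 2: delta = (5 × 31660 × 8.586^4) / (384 × (2 × 10¹¹) × 0.0007336) = 0.01527 m = 15.27 mm
  Case 3: delta = (5 × 6843 × 8.985^4) / (384 × (2 × 10¹¹) × 0.0002828) = 0.01027 m = 10.27 mm
Ordering: 33.01 mm (case 1) > 15.27 mm (case 2) > 10.27 mm (case 3)
Final answer: 1, 2, 3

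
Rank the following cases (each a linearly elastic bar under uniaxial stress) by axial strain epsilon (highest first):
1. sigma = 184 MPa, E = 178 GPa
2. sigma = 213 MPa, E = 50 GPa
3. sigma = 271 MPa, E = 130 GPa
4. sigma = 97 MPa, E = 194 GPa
Model: a linearly elastic bar under uniaxial stress, so epsilon = sigma / E (SI units).
  Case 1: epsilon = (1.84 × 10⁸) / (1.78 × 10¹¹) = 0.001034
  Case 2: epsilon = (2.13 × 10⁸) / (5 × 10¹⁰) = 0.00426
  Case 3: epsilon = (2.71 × 10⁸) / (1.3 × 10¹¹) = 0.002085
  Case 4: epsilon = (9.7 × 10⁷) / (1.94 × 10¹¹) = 0.0005
Ordering: 0.00426 (case 2) > 0.002085 (case 3) > 0.001034 (case 1) > 0.0005 (case 4)
Final answer: 2, 3, 1, 4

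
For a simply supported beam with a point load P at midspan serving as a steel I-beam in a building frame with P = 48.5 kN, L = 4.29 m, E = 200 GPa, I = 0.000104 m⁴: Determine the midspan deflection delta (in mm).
Model: a simply supported beam with a point load P at midspan, so delta = (P·L^3) / (48·E·I).
Convert to SI units:
  P = 48.5 kN = 48500 N
  E = 200 GPa = 2 × 10¹¹ Pa
Substitute:
  delta = (48500 × 4.29^3) / (48 × (2 × 10¹¹) × 0.000104)
  delta = 0.003835 m
Convert: delta = 0.003835 m = 3.835 mm
Final answer: delta = 3.835 mm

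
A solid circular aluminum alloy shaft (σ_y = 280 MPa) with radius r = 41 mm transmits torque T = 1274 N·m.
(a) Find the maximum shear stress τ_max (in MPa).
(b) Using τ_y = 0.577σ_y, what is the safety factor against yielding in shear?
(a) For a solid circular shaft, τ_max = T·r/J with J = π·r^4/2, i.e. τ_max = 2·T / (π·r^3). Convert r = 41 mm = 0.041 m.
  τ_max = (2 × 1274) / (π × 0.041^3) = 1.177 × 10⁷ Pa = 11.77 MPa
(b) τ_y = 0.577 × 280 = 161.56 MPa
  SF = τ_y/τ_max = 161.56 / 11.77 = 13.73
Final answer: (a) τ_max = 11.77 MPa, (b) SF = 13.73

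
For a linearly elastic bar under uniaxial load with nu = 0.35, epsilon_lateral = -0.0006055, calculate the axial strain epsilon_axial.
Model: a linearly elastic bar under uniaxial load, so epsilon_lateral = -nu·epsilon_axial.
Solve for epsilon_axial: epsilon_axial = -epsilon_lateral / nu.
Substitute:
  epsilon_axial = -(-0.0006055) / 0.35
  epsilon_axial = 0.00173
Final answer: epsilon_axial = 0.00173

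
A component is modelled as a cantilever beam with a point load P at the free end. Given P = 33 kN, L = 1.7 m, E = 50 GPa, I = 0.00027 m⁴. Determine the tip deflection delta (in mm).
Model: a cantilever beam with a point load P at the free end, so delta = (P·L^3) / (3·E·I).
Convert to SI units:
  P = 33 kN = 33000 N
  E = 50 GPa = 5 × 10¹⁰ Pa
Substitute:
  delta = (33000 × 1.7^3) / (3 × (5 × 10¹⁰) × 0.00027)
  delta = 0.004003 m
Convert: delta = 0.004003 m = 4.003 mm
Final answer: delta = 4.003 mm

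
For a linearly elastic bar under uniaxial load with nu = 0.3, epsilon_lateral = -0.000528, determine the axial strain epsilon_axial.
Model: a linearly elastic bar under uniaxial load, so epsilon_lateral = -nu·epsilon_axial.
Solve for epsilon_axial: epsilon_axial = -epsilon_lateral / nu.
Substitute:
  epsilon_axial = -(-0.000528) / 0.3
  epsilon_axial = 0.00176
Final answer: epsilon_axial = 0.00176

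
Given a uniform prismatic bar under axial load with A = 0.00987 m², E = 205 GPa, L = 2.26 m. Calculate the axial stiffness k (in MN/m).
Model: a uniform prismatic bar under axial load, so k = (A·E) / L.
Convert to SI units:
  E = 205 GPa = 2.05 × 10¹¹ Pa
Substitute:
  k = (0.00987 × (2.05 × 10¹¹)) / 2.26
  k = 8.953 × 10⁸ N/m
Convert: k = 8.953 × 10⁸ N/m = 895.3 MN/m
Final answer: k = 895.3 MN/m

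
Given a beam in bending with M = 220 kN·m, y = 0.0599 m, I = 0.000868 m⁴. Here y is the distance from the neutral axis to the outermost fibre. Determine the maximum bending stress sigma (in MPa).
Model: a beam in bending, so sigma = (M·y) / I.
Convert to SI units:
  M = 220 kN·m = 220000 N·m
Substitute:
  sigma = (220000 × 0.0599) / 0.000868
  sigma = 1.518 × 10⁷ Pa
Convert: sigma = 1.518 × 10⁷ Pa = 15.18 MPa
Final answer: sigma = 15.18 MPa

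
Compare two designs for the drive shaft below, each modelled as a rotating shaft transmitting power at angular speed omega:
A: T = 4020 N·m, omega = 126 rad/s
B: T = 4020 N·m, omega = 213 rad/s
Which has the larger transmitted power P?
Model: a rotating shaft transmitting power at angular speed omega, so P = T·omega (SI units).
  A: P = 4020 × 126 = 506500 W = 506.5 kW
  B: P = 4020 × 213 = 856300 W = 856.3 kW
856.3 kW > 506.5 kW, so B is larger.
Final answer: B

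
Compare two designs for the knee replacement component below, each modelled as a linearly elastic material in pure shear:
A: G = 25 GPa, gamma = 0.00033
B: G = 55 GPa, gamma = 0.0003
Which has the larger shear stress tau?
Model: a linearly elastic material in pure shear, so tau = G·gamma (SI units).
  A: tau = (2.5 × 10¹⁰) × 0.00033 = 8.25 × 10⁶ Pa = 8.25 MPa
  B: tau = (5.5 × 10¹⁰) × 0.0003 = 1.65 × 10⁷ Pa = 16.5 MPa
16.5 MPa > 8.25 MPa, so B is larger.
Final answer: B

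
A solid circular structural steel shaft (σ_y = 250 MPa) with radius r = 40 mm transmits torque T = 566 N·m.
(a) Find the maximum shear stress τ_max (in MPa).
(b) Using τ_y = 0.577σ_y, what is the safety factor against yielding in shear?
(a) For a solid circular shaft, τ_max = T·r/J with J = π·r^4/2, i.e. τ_max = 2·T / (π·r^3). Convert r = 40 mm = 0.04 m.
  τ_max = (2 × 566) / (π × 0.04^3) = 5.63 × 10⁶ Pa = 5.63 MPa
(b) τ_y = 0.577 × 250 = 144.25 MPa
  SF = τ_y/τ_max = 144.25 / 5.63 = 25.62
Final answer: (a) τ_max = 5.63 MPa, (b) SF = 25.62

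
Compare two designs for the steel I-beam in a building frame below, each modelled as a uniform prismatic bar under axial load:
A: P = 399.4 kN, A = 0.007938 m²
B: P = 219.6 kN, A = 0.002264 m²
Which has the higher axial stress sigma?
Model: a uniform prismatic bar under axial load, so sigma = P / A (SI units).
  A: sigma = 399400 / 0.007938 = 5.031 × 10⁷ Pa = 50.31 MPa
  B: sigma = 219600 / 0.002264 = 9.7 × 10⁷ Pa = 97 MPa
97 MPa > 50.31 MPa, so B is larger.
Final answer: B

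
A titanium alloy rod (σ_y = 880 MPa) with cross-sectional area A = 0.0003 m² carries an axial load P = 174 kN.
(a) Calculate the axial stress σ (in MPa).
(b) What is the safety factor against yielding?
(a) Axial stress σ = P/A. Convert P = 174 kN = 174000 N.
  σ = 174000 / 0.0003 = 5.8 × 10⁸ Pa = 580 MPa
(b) Safety factor SF = σ_y/σ = 880 / 580 = 1.517
Final answer: (a) σ = 580 MPa, (b) SF = 1.517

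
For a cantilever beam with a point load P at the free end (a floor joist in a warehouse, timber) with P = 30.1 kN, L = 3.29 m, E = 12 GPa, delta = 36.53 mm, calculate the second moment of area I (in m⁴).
Model: a cantilever beam with a point load P at the free end, so delta = (P·L^3) / (3·E·I).
Solve for I: I = (P·L^3) / (3·delta·E).
Convert to SI units:
  P = 30.1 kN = 30100 N
  E = 12 GPa = 1.2 × 10¹⁰ Pa
  delta = 36.53 mm = 0.03653 m
Substitute:
  I = (30100 × 3.29^3) / (3 × 0.03653 × (1.2 × 10¹⁰))
  I = 0.0008151 m⁴
Final answer: I = 0.0008151 m⁴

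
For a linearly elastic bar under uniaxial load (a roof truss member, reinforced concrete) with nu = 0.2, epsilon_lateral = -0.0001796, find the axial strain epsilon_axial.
Model: a linearly elastic bar under uniaxial load, so epsilon_lateral = -nu·epsilon_axial.
Solve for epsilon_axial: epsilon_axial = -epsilon_lateral / nu.
Substitute:
  epsilon_axial = -(-0.0001796) / 0.2
  epsilon_axial = 0.000898
Final answer: epsilon_axial = 0.000898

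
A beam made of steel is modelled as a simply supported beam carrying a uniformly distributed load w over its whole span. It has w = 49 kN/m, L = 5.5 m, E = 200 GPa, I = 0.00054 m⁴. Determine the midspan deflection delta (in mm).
Model: a simply supported beam carrying a uniformly distributed load w over its whole span, so delta = (5·w·L^4) / (384·E·I).
Convert to SI units:
  w = 49 kN/m = 49000 N/m
  E = 200 GPa = 2 × 10¹¹ Pa
Substitute:
  delta = (5 × 49000 × 5.5^4) / (384 × (2 × 10¹¹) × 0.00054)
  delta = 0.005406 m
Convert: delta = 0.005406 m = 5.406 mm
Final answer: delta = 5.406 mm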